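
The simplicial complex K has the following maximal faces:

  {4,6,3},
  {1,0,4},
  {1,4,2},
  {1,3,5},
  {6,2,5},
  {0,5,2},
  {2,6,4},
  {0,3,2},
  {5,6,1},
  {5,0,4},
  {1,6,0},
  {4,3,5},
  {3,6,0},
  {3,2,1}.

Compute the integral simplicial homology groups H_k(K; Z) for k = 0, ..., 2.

H_0 = Z,  H_1 = Z^2,  H_2 = Z.

Fix the vertex order 0 < 1 < 2 < 3 < 4 < 5 < 6 and write every simplex with vertices in increasing order. Then dim K = 2 and the simplices of K are:

  0-simplices (7): [0], [1], [2], [3], [4], [5], [6]
  1-simplices (21): [0,1], [0,2], [0,3], [0,4], [0,5], [0,6], [1,2], [1,3], [1,4], [1,5], [1,6], [2,3], [2,4], [2,5], [2,6], [3,4], [3,5], [3,6], [4,5], [4,6], [5,6]
  2-simplices (14): [0,1,4], [0,1,6], [0,2,3], [0,2,5], [0,3,6], [0,4,5], [1,2,3], [1,2,4], [1,3,5], [1,5,6], [2,4,6], [2,5,6], [3,4,5], [3,4,6]

Hence C_0 ≅ Z^7, C_1 ≅ Z^21, C_2 ≅ Z^14.

∂_1: C_1 → C_0 sends each edge [p,q] (with p < q) to q − p. For instance
  ∂[0,1] = [1] − [0].
The resulting 7×21 matrix has rank 6, and its Smith normal form has invariant factors (1,1,1,1,1,1).

Boundary ∂_2: C_2 → C_1 sends each 2-simplex [p,q,r] to [q,r] − [p,r] + [p,q]. For instance
  ∂[0,4,5] = [4,5] − [0,5] + [0,4],
  ∂[0,1,6] = [1,6] − [0,6] + [0,1].
This gives a 21×14 integer matrix of rank 13; reducing to Smith normal form yields diagonal entries (1,1,1,1,1,1,1,1,1,1,1,1,1).

From H_k ≅ ker(∂_k) / im(∂_{k+1}) we obtain:

  H_0: rank C_0 − rank ∂_1 = 7 − 6 = 1, and the invariant factors of ∂_1 are all 1, so H_0 ≅ Z.
  H_1: rank ker ∂_1 − rank ∂_2 = (21 − 6) − 13 = 2, and the invariant factors of ∂_2 are all 1, so H_1 ≅ Z^2.
  H_2: rank ker ∂_2 − rank ∂_3 = (14 − 13) − 0 = 1, and there is no ∂_3, so H_2 ≅ Z.

As a check, the Euler characteristic is 7 − 21 + 14 = 0, which agrees with 1 − 2 + 1 = 0.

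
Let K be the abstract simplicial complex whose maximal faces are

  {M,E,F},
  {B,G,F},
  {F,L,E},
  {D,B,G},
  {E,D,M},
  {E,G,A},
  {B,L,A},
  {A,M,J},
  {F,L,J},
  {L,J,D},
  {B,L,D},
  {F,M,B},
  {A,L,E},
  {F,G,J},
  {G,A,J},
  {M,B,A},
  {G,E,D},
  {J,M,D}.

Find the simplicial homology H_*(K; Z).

Take the total order A < B < D < E < F < G < J < L < M on the vertex set. Then K (dimension 2) consists of the simplices:

  0-simplices (9): A, B, D, E, F, G, J, L, M
  1-simplices (27): AB, AE, AG, AJ, AL, AM, BD, BF, BG, BL, BM, DE, DG, DJ, DL, DM, EF, EG, EL, EM, FG, FJ, FL, FM, GJ, JL, JM
  2-simplices (18): ABL, ABM, AEG, AEL, AGJ, AJM, BDG, BDL, BFG, BFM, DEG, DEM, DJL, DJM, EFL, EFM, FGJ, FJL

giving chain groups C_0 ≅ Z^9, C_1 ≅ Z^27, C_2 ≅ Z^18.

∂_1: C_1 → C_0 is given by ∂[p,q] = [q] − [p]. For instance
  ∂EG = G − E.
This gives a 9×27 integer matrix of rank 8; reducing to Smith normal form yields diagonal entries (1,1,1,1,1,1,1,1).

∂_2: C_2 → C_1 maps a triangle to the signed sum of its edges. For instance
  ∂EFL = FL − EL + EF,
  ∂BFM = FM − BM + BF.
The 27×18 boundary matrix has rank 17 and Smith normal form diag(1,1,1,1,1,1,1,1,1,1,1,1,1,1,1,1,1).

Now H_k = ker ∂_k / im ∂_{k+1}, so:

  H_0: rank C_0 − rank ∂_1 = 9 − 8 = 1, and the invariant factors of ∂_1 are all 1, so H_0 = Z.
  H_1: rank ker ∂_1 − rank ∂_2 = (27 − 8) − 17 = 2, and the invariant factors of ∂_2 are all 1, so H_1 = Z^2.
  H_2: rank ker ∂_2 − rank ∂_3 = (18 − 17) − 0 = 1, and there is no ∂_3, so H_2 = Z.

As a check, the Euler characteristic is 9 − 27 + 18 = 0, which agrees with 1 − 2 + 1 = 0.
(K is a triangulation of the torus T^2.)

H_0 ≅ Z,  H_1 ≅ Z^2,  H_2 ≅ Z.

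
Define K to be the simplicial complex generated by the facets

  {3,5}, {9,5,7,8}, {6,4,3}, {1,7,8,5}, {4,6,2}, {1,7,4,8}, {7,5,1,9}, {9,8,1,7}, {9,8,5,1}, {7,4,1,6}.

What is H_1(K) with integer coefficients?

We work with the vertex ordering 1 < 2 < 3 < 4 < 5 < 6 < 7 < 8 < 9. The simplices of K, each written with vertices in increasing order, are:

  0-simplices (9): [1], [2], [3], [4], [5], [6], [7], [8], [9]
  1-simplices (21): [1,4], [1,5], [1,6], [1,7], [1,8], [1,9], [2,4], [2,6], [3,4], [3,5], [3,6], [4,6], [4,7], [4,8], [5,7], [5,8], [5,9], [6,7], [7,8], [7,9], [8,9]
  2-simplices (18): [1,4,6], [1,4,7], [1,4,8], [1,5,7], [1,5,8], [1,5,9], [1,6,7], [1,7,8], [1,7,9], [1,8,9], [2,4,6], [3,4,6], [4,6,7], [4,7,8], [5,7,8], [5,7,9], [5,8,9], [7,8,9]
  3-simplices (7): [1,4,6,7], [1,4,7,8], [1,5,7,8], [1,5,7,9], [1,5,8,9], [1,7,8,9], [5,7,8,9]

giving chain groups C_0 ≅ Z^9, C_1 ≅ Z^21, C_2 ≅ Z^18, C_3 ≅ Z^7.

∂_1: C_1 → C_0 sends each edge [p,q] (with p < q) to q − p.
The 9×21 boundary matrix has rank 8 and Smith normal form diag(1,1,1,1,1,1,1,1).

∂_2: C_2 → C_1 maps a triangle to the signed sum of its edges. For instance
  ∂[1,7,8] = [7,8] − [1,8] + [1,7],
  ∂[1,6,7] = [6,7] − [1,7] + [1,6].
The 21×18 boundary matrix has rank 12 and Smith normal form diag(1,1,1,1,1,1,1,1,1,1,1,1).

The boundary map ∂_3: C_3 → C_2 sends each 3-simplex σ to the alternating sum Σ_i (−1)^i (σ with its i-th vertex removed). For instance
  ∂[1,4,7,8] = [4,7,8] − [1,7,8] + [1,4,8] − [1,4,7],
  ∂[5,7,8,9] = [7,8,9] − [5,8,9] + [5,7,9] − [5,7,8].
This gives a 18×7 integer matrix of rank 6; reducing to Smith normal form yields diagonal entries (1,1,1,1,1,1).

Computing H_k = (kernel of ∂_k) / (image of ∂_{k+1}):

  H_1: rank ker ∂_1 − rank ∂_2 = (21 − 8) − 12 = 1, and the invariant factors of ∂_2 are all 1, so H_1 ≅ Z.

H_1 = Z.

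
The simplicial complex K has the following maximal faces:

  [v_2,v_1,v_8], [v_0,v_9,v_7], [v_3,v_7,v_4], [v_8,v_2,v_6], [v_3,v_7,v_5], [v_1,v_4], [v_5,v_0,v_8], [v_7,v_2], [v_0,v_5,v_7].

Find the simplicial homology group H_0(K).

We work with the vertex ordering v_0 < v_1 < v_2 < v_3 < v_4 < v_5 < v_6 < v_7 < v_8 < v_9. The simplices of K, each written with vertices in increasing order, are:

  0-simplices (10): [v_0], [v_1], [v_2], [v_3], [v_4], [v_5], [v_6], [v_7], [v_8], [v_9]
  1-simplices (18): (18 of them)
  2-simplices (7): [v_0,v_5,v_7], [v_0,v_5,v_8], [v_0,v_7,v_9], [v_1,v_2,v_8], [v_2,v_6,v_8], [v_3,v_4,v_7], [v_3,v_5,v_7]

giving chain groups C_0 ≅ Z^10, C_1 ≅ Z^18, C_2 ≅ Z^7.

∂_1: C_1 → C_0 sends each edge [p,q] (with p < q) to q − p.
This gives a 10×18 integer matrix of rank 9; reducing to Smith normal form yields diagonal entries (1,1,1,1,1,1,1,1,1).

The boundary map ∂_2: C_2 → C_1 maps a triangle to the signed sum of its edges. For instance
  ∂[v_2,v_6,v_8] = [v_6,v_8] − [v_2,v_8] + [v_2,v_6],
  ∂[v_0,v_7,v_9] = [v_7,v_9] − [v_0,v_9] + [v_0,v_7].
The 18×7 boundary matrix has rank 7 and Smith normal form diag(1,1,1,1,1,1,1).

Reading off H_k = ker ∂_k / im ∂_{k+1}:

  H_0: rank C_0 − rank ∂_1 = 10 − 9 = 1, and the invariant factors of ∂_1 are all 1, so H_0 ≅ Z.

H_0 = Z.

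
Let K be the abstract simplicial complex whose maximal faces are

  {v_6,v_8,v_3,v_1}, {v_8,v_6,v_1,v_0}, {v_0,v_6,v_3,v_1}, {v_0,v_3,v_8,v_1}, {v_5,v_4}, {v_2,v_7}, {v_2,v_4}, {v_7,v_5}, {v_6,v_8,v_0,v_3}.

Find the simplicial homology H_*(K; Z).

H_0 ≅ Z^2,  H_1 ≅ Z,  H_2 = 0,  H_3 ≅ Z.

Order the vertices as v_0 < v_1 < v_2 < v_3 < v_4 < v_5 < v_6 < v_7 < v_8. Listing each simplex with vertices in this order, K has dimension 3 with simplices:

  0-simplices (9): [v_0], [v_1], [v_2], [v_3], [v_4], [v_5], [v_6], [v_7], [v_8]
  1-simplices (14): [v_0,v_1], [v_0,v_3], [v_0,v_6], [v_0,v_8], [v_1,v_3], [v_1,v_6], [v_1,v_8], [v_2,v_4], [v_2,v_7], [v_3,v_6], [v_3,v_8], [v_4,v_5], [v_5,v_7], [v_6,v_8]
  2-simplices (10): [v_0,v_1,v_3], [v_0,v_1,v_6], [v_0,v_1,v_8], [v_0,v_3,v_6], [v_0,v_3,v_8], [v_0,v_6,v_8], [v_1,v_3,v_6], [v_1,v_3,v_8], [v_1,v_6,v_8], [v_3,v_6,v_8]
  3-simplices (5): [v_0,v_1,v_3,v_6], [v_0,v_1,v_3,v_8], [v_0,v_1,v_6,v_8], [v_0,v_3,v_6,v_8], [v_1,v_3,v_6,v_8]

Hence C_0 ≅ Z^9, C_1 ≅ Z^14, C_2 ≅ Z^10, C_3 ≅ Z^5.

Boundary ∂_1: C_1 → C_0 is given by ∂[p,q] = [q] − [p].
The resulting 9×14 matrix has rank 7, and its Smith normal form has invariant factors (1,1,1,1,1,1,1).

The boundary map ∂_2: C_2 → C_1 sends each 2-simplex [p,q,r] to [q,r] − [p,r] + [p,q]. For instance
  ∂[v_0,v_1,v_3] = [v_1,v_3] − [v_0,v_3] + [v_0,v_1],
  ∂[v_1,v_3,v_6] = [v_3,v_6] − [v_1,v_6] + [v_1,v_3].
As a 14×10 matrix over Z this has rank 6, with invariant factors (1,1,1,1,1,1).

Boundary ∂_3: C_3 → C_2 sends each 3-simplex σ to the alternating sum Σ_i (−1)^i (σ with its i-th vertex removed). For instance
  ∂[v_0,v_1,v_3,v_6] = [v_1,v_3,v_6] − [v_0,v_3,v_6] + [v_0,v_1,v_6] − [v_0,v_1,v_3],
  ∂[v_0,v_3,v_6,v_8] = [v_3,v_6,v_8] − [v_0,v_6,v_8] + [v_0,v_3,v_8] − [v_0,v_3,v_6].
This gives a 10×5 integer matrix of rank 4; reducing to Smith normal form yields diagonal entries (1,1,1,1).

Computing H_k = (kernel of ∂_k) / (image of ∂_{k+1}):

  H_0: rank C_0 − rank ∂_1 = 9 − 7 = 2, and the invariant factors of ∂_1 are all 1, so H_0 ≅ Z^2.
  H_1: rank ker ∂_1 − rank ∂_2 = (14 − 7) − 6 = 1, and the invariant factors of ∂_2 are all 1, so H_1 ≅ Z.
  H_2: rank ker ∂_2 − rank ∂_3 = (10 − 6) − 4 = 0, and the invariant factors of ∂_3 are all 1, so H_2 ≅ 0.
  H_3: rank ker ∂_3 − rank ∂_4 = (5 − 4) − 0 = 1, and there is no ∂_4, so H_3 ≅ Z.

As a check, the Euler characteristic is 9 − 14 + 10 − 5 = 0, which agrees with 2 − 1 + 0 − 1 = 0.
(K is a triangulation of the disjoint union of the 3-sphere S^3 and the circle S^1.)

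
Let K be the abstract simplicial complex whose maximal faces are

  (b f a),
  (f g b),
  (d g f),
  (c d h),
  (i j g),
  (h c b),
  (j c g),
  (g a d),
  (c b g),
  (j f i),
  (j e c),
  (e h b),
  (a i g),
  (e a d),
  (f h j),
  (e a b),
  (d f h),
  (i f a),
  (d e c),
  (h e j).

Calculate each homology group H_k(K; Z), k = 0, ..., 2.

Order the vertices as a < b < c < d < e < f < g < h < i < j. Listing each simplex with vertices in this order, K has dimension 2 with simplices:

  0-simplices (10): a, b, c, d, e, f, g, h, i, j
  1-simplices (30): ab, ad, ae, af, ag, ai, bc, be, bf, bg, bh, cd, ce, cg, ch, cj, de, df, dg, dh, eh, ej, fg, fh, fi, fj, gi, gj, hj, ij
  2-simplices (20): abe, abf, ade, adg, afi, agi, bcg, bch, beh, bfg, cde, cdh, cej, cgj, dfg, dfh, ehj, fhj, fij, gij

so the chain groups are C_0 ≅ Z^10, C_1 ≅ Z^30, C_2 ≅ Z^20.

Boundary ∂_1: C_1 → C_0 sends each edge [p,q] (with p < q) to q − p.
This gives a 10×30 integer matrix of rank 9; reducing to Smith normal form yields diagonal entries (1,1,1,1,1,1,1,1,1).

The boundary map ∂_2: C_2 → C_1 sends each 2-simplex [p,q,r] to [q,r] − [p,r] + [p,q]. For instance
  ∂abf = bf − af + ab,
  ∂bcg = cg − bg + bc.
As a 30×20 matrix over Z this has rank 20, with invariant factors (1,1,1,1,1,1,1,1,1,1,1,1,1,1,1,1,1,1,1,2).

Reading off H_k = ker ∂_k / im ∂_{k+1}:

  H_0: rank C_0 − rank ∂_1 = 10 − 9 = 1, and the invariant factors of ∂_1 are all 1, so H_0 = Z.
  H_1: rank ker ∂_1 − rank ∂_2 = (30 − 9) − 20 = 1, and ∂_2 has invariant factor 2 > 1, so H_1 = Z × Z/2.
  H_2: rank ker ∂_2 − rank ∂_3 = (20 − 20) − 0 = 0, and there is no ∂_3, so H_2 = 0.

As a check, the Euler characteristic is 10 − 30 + 20 = 0, which agrees with 1 − 1 + 0 = 0.
(K is a triangulation of the Klein bottle.)

H_0 ≅ Z,  H_1 ≅ Z × Z/2,  H_2 = 0.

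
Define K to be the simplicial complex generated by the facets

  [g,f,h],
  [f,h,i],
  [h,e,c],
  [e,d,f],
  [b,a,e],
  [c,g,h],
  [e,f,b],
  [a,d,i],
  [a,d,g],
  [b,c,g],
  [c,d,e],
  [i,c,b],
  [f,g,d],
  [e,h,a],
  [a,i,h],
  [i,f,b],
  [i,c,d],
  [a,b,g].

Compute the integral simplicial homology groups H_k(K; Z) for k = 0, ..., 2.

K has 9 vertices, 27 edges, 18 triangles.
rank ∂_0 = 0, rank ∂_1 = 8 ⇒ b_0 = 9 − 0 − 8 = 1; all invariant factors of ∂_1 are 1 so no torsion. So H_0 = Z.
rank ∂_1 = 8, rank ∂_2 = 17 ⇒ b_1 = 27 − 8 − 17 = 2; all invariant factors of ∂_2 are 1 so no torsion. So H_1 = Z^2.
rank ∂_2 = 17, rank ∂_3 = 0 ⇒ b_2 = 18 − 17 − 0 = 1. So H_2 = Z.

H_0 = Z,  H_1 = Z^2,  H_2 = Z.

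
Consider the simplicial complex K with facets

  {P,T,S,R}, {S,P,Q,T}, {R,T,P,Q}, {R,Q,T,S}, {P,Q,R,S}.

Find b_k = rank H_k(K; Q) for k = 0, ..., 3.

Take the total order P < Q < R < S < T on the vertex set. Then K (dimension 3) consists of the simplices:

  0-simplices (5): P, Q, R, S, T
  1-simplices (10): PQ, PR, PS, PT, QR, QS, QT, RS, RT, ST
  2-simplices (10): PQR, PQS, PQT, PRS, PRT, PST, QRS, QRT, QST, RST
  3-simplices (5): PQRS, PQRT, PQST, PRST, QRST

giving chain groups C_0 ≅ Z^5, C_1 ≅ Z^10, C_2 ≅ Z^10, C_3 ≅ Z^5.

The boundary map ∂_1: C_1 → C_0 is given by ∂[p,q] = [q] − [p]. For instance
  ∂RT = T − R.
This gives a 5×10 integer matrix of rank 4; reducing to Smith normal form yields diagonal entries (1,1,1,1).

Boundary ∂_2: C_2 → C_1 maps a triangle to the signed sum of its edges. For instance
  ∂PQT = QT − PT + PQ,
  ∂PRS = RS − PS + PR.
The 10×10 boundary matrix has rank 6 and Smith normal form diag(1,1,1,1,1,1).

∂_3: C_3 → C_2 sends each 3-simplex σ to the alternating sum Σ_i (−1)^i (σ with its i-th vertex removed). For instance
  ∂PQRS = QRS − PRS + PQS − PQR,
  ∂PRST = RST − PST + PRT − PRS.
The 10×5 boundary matrix has rank 4 and Smith normal form diag(1,1,1,1).

Reading off H_k = ker ∂_k / im ∂_{k+1}:

  H_0: rank C_0 − rank ∂_1 = 5 − 4 = 1, and the invariant factors of ∂_1 are all 1, so H_0 ≅ Z.
  H_1: rank ker ∂_1 − rank ∂_2 = (10 − 4) − 6 = 0, and the invariant factors of ∂_2 are all 1, so H_1 ≅ 0.
  H_2: rank ker ∂_2 − rank ∂_3 = (10 − 6) − 4 = 0, and the invariant factors of ∂_3 are all 1, so H_2 ≅ 0.
  H_3: rank ker ∂_3 − rank ∂_4 = (5 − 4) − 0 = 1, and there is no ∂_4, so H_3 ≅ Z.

Hence the Betti numbers are b_0 = 1, b_1 = 0, b_2 = 0, b_3 = 1.

b_0 = 1, b_1 = 0, b_2 = 0, b_3 = 1.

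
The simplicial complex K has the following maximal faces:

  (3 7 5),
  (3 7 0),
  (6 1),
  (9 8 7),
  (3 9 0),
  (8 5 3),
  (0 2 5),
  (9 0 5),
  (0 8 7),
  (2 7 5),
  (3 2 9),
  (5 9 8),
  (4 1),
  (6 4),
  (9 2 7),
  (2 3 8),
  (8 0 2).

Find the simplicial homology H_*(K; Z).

H_0 ≅ Z^2,  H_1 ≅ Z^3,  H_2 ≅ Z.

Order the vertices as 0 < 1 < 2 < 3 < 4 < 5 < 6 < 7 < 8 < 9. Listing each simplex with vertices in this order, K has dimension 2 with simplices:

  0-simplices (10): [0], [1], [2], [3], [4], [5], [6], [7], [8], [9]
  1-simplices (24): (24 of them)
  2-simplices (14): [0,2,5], [0,2,8], [0,3,7], [0,3,9], [0,5,9], [0,7,8], [2,3,8], [2,3,9], [2,5,7], [2,7,9], [3,5,7], [3,5,8], [5,8,9], [7,8,9]

so the chain groups are C_0 ≅ Z^10, C_1 ≅ Z^24, C_2 ≅ Z^14.

∂_1: C_1 → C_0 maps an edge to its endpoints' difference, ∂[p,q] = q − p. For instance
  ∂[2,7] = [7] − [2].
The resulting 10×24 matrix has rank 8, and its Smith normal form has invariant factors (1,1,1,1,1,1,1,1).

Boundary ∂_2: C_2 → C_1 sends each 2-simplex [p,q,r] to [q,r] − [p,r] + [p,q]. For instance
  ∂[7,8,9] = [8,9] − [7,9] + [7,8],
  ∂[0,5,9] = [5,9] − [0,9] + [0,5].
The resulting 24×14 matrix has rank 13, and its Smith normal form has invariant factors (1,1,1,1,1,1,1,1,1,1,1,1,1).

From H_k ≅ ker(∂_k) / im(∂_{k+1}) we obtain:

  H_0: rank C_0 − rank ∂_1 = 10 − 8 = 2, and the invariant factors of ∂_1 are all 1, so H_0 ≅ Z^2.
  H_1: rank ker ∂_1 − rank ∂_2 = (24 − 8) − 13 = 3, and the invariant factors of ∂_2 are all 1, so H_1 ≅ Z^3.
  H_2: rank ker ∂_2 − rank ∂_3 = (14 − 13) − 0 = 1, and there is no ∂_3, so H_2 ≅ Z.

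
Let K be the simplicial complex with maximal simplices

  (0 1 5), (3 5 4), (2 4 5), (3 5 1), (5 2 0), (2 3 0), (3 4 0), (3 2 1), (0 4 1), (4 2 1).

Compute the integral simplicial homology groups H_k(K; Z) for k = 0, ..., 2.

We work with the vertex ordering 0 < 1 < 2 < 3 < 4 < 5. The simplices of K, each written with vertices in increasing order, are:

  0-simplices (6): [0], [1], [2], [3], [4], [5]
  1-simplices (15): [0,1], [0,2], [0,3], [0,4], [0,5], [1,2], [1,3], [1,4], [1,5], [2,3], [2,4], [2,5], [3,4], [3,5], [4,5]
  2-simplices (10): [0,1,4], [0,1,5], [0,2,3], [0,2,5], [0,3,4], [1,2,3], [1,2,4], [1,3,5], [2,4,5], [3,4,5]

giving chain groups C_0 ≅ Z^6, C_1 ≅ Z^15, C_2 ≅ Z^10.

The boundary map ∂_1: C_1 → C_0 is given by ∂[p,q] = [q] − [p]. For instance
  ∂[1,3] = [3] − [1].
As a 6×15 matrix over Z this has rank 5, with invariant factors (1,1,1,1,1).

The boundary map ∂_2: C_2 → C_1 sends each 2-simplex [p,q,r] to [q,r] − [p,r] + [p,q]. For instance
  ∂[1,3,5] = [3,5] − [1,5] + [1,3],
  ∂[0,2,5] = [2,5] − [0,5] + [0,2].
This gives a 15×10 integer matrix of rank 10; reducing to Smith normal form yields diagonal entries (1,1,1,1,1,1,1,1,1,2).

Now H_k = ker ∂_k / im ∂_{k+1}, so:

  H_0: rank C_0 − rank ∂_1 = 6 − 5 = 1, and the invariant factors of ∂_1 are all 1, so H_0 ≅ Z.
  H_1: rank ker ∂_1 − rank ∂_2 = (15 − 5) − 10 = 0, and ∂_2 has invariant factor 2 > 1, so H_1 ≅ Z_2.
  H_2: rank ker ∂_2 − rank ∂_3 = (10 − 10) − 0 = 0, and there is no ∂_3, so H_2 ≅ 0.

As a check, the Euler characteristic is 6 − 15 + 10 = 1, which agrees with 1 − 0 + 0 = 1.

H_0 = Z,  H_1 = Z_2,  H_2 = 0.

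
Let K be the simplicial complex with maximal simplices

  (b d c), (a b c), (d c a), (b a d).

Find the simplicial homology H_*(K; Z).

We work with the vertex ordering a < b < c < d. The simplices of K, each written with vertices in increasing order, are:

  0-simplices (4): a, b, c, d
  1-simplices (6): ab, ac, ad, bc, bd, cd
  2-simplices (4): abc, abd, acd, bcd

Hence C_0 ≅ Z^4, C_1 ≅ Z^6, C_2 ≅ Z^4.

Boundary ∂_1: C_1 → C_0 maps an edge to its endpoints' difference, ∂[p,q] = q − p. For instance
  ∂bd = d − b.
As a 4×6 matrix over Z this has rank 3, with invariant factors (1,1,1).

Boundary ∂_2: C_2 → C_1 maps a triangle to the signed sum of its edges. For instance
  ∂bcd = cd − bd + bc,
  ∂abd = bd − ad + ab.
The 6×4 boundary matrix has rank 3 and Smith normal form diag(1,1,1).

Now H_k = ker ∂_k / im ∂_{k+1}, so:

  H_0: rank C_0 − rank ∂_1 = 4 − 3 = 1, and the invariant factors of ∂_1 are all 1, so H_0 = Z.
  H_1: rank ker ∂_1 − rank ∂_2 = (6 − 3) − 3 = 0, and the invariant factors of ∂_2 are all 1, so H_1 = 0.
  H_2: rank ker ∂_2 − rank ∂_3 = (4 − 3) − 0 = 1, and there is no ∂_3, so H_2 = Z.

As a check, the Euler characteristic is 4 − 6 + 4 = 2, which agrees with 1 − 0 + 1 = 2.

H_0 ≅ Z,  H_1 = 0,  H_2 ≅ Z.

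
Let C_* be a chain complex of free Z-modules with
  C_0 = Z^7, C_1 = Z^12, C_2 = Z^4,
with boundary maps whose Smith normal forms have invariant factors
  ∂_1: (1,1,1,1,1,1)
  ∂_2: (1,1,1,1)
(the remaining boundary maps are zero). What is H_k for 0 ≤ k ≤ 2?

H_0 ≅ Z,  H_1 ≅ Z^2,  H_2 = 0.

H_0: b_0 = 7 − 0 − 6 = 1; torsion from ∂_1 factors > 1: none. So H_0 ≅ Z.
H_1: b_1 = 12 − 6 − 4 = 2; torsion from ∂_2 factors > 1: none. So H_1 ≅ Z^2.
H_2: b_2 = 4 − 4 − 0 = 0; torsion from ∂_3 factors > 1: none. So H_2 ≅ 0.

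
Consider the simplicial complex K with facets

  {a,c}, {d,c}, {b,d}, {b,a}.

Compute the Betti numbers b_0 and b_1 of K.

b_0 = 1, b_1 = 1.

Take the total order a < b < c < d on the vertex set. Then K (dimension 1) consists of the simplices:

  0-simplices (4): a, b, c, d
  1-simplices (4): ab, ac, bd, cd

so the chain groups are C_0 ≅ Z^4, C_1 ≅ Z^4.

Boundary ∂_1: C_1 → C_0 maps an edge to its endpoints' difference, ∂[p,q] = q − p.
The 4×4 boundary matrix has rank 3 and Smith normal form diag(1,1,1).

Reading off H_k = ker ∂_k / im ∂_{k+1}:

  H_0: rank C_0 − rank ∂_1 = 4 − 3 = 1, and the invariant factors of ∂_1 are all 1, so H_0 ≅ Z.
  H_1: rank ker ∂_1 − rank ∂_2 = (4 − 3) − 0 = 1, and there is no ∂_2, so H_1 ≅ Z.

As a check, the Euler characteristic is 4 − 4 = 0, which agrees with 1 − 1 = 0.

Hence the Betti numbers are b_0 = 1, b_1 = 1.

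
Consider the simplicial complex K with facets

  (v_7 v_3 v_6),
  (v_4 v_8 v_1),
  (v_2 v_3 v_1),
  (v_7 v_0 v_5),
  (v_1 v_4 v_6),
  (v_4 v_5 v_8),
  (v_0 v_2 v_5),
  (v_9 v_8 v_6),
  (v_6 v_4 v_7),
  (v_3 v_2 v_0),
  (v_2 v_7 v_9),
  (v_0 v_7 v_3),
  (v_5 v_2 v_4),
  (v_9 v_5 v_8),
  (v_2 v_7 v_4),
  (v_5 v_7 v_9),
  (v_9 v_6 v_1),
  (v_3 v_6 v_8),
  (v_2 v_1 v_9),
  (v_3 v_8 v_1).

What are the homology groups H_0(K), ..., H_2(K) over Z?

H_0 ≅ Z,  H_1 ≅ Z ⊕ Z/2,  H_2 = 0.

We work with the vertex ordering v_0 < v_1 < v_2 < v_3 < v_4 < v_5 < v_6 < v_7 < v_8 < v_9. The simplices of K, each written with vertices in increasing order, are:

  0-simplices (10): [v_0], [v_1], [v_2], [v_3], [v_4], [v_5], [v_6], [v_7], [v_8], [v_9]
  1-simplices (30): (30 of them)
  2-simplices (20): (20 of them)

Hence C_0 ≅ Z^10, C_1 ≅ Z^30, C_2 ≅ Z^20.

Boundary ∂_1: C_1 → C_0 maps an edge to its endpoints' difference, ∂[p,q] = q − p. For instance
  ∂[v_4,v_8] = [v_8] − [v_4].
The 10×30 boundary matrix has rank 9 and Smith normal form diag(1,1,1,1,1,1,1,1,1).

Boundary ∂_2: C_2 → C_1 maps a triangle to the signed sum of its edges. For instance
  ∂[v_1,v_2,v_3] = [v_2,v_3] − [v_1,v_3] + [v_1,v_2],
  ∂[v_1,v_6,v_9] = [v_6,v_9] − [v_1,v_9] + [v_1,v_6].
This gives a 30×20 integer matrix of rank 20; reducing to Smith normal form yields diagonal entries (1,1,1,1,1,1,1,1,1,1,1,1,1,1,1,1,1,1,1,2).

From H_k ≅ ker(∂_k) / im(∂_{k+1}) we obtain:

  H_0: rank C_0 − rank ∂_1 = 10 − 9 = 1, and the invariant factors of ∂_1 are all 1, so H_0 ≅ Z.
  H_1: rank ker ∂_1 − rank ∂_2 = (30 − 9) − 20 = 1, and ∂_2 has invariant factor 2 > 1, so H_1 ≅ Z ⊕ Z/2.
  H_2: rank ker ∂_2 − rank ∂_3 = (20 − 20) − 0 = 0, and there is no ∂_3, so H_2 ≅ 0.

(K is a triangulation of the Klein bottle.)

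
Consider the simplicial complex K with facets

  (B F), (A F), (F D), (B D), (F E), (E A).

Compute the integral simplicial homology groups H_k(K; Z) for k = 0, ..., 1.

H_0 ≅ Z,  H_1 ≅ Z^2.

Order the vertices as A < B < D < E < F. Listing each simplex with vertices in this order, K has dimension 1 with simplices:

  0-simplices (5): A, B, D, E, F
  1-simplices (6): AE, AF, BD, BF, DF, EF

giving chain groups C_0 ≅ Z^5, C_1 ≅ Z^6.

The boundary map ∂_1: C_1 → C_0 maps an edge to its endpoints' difference, ∂[p,q] = q − p.
As a 5×6 matrix over Z this has rank 4, with invariant factors (1,1,1,1).

From H_k ≅ ker(∂_k) / im(∂_{k+1}) we obtain:

  H_0: rank C_0 − rank ∂_1 = 5 − 4 = 1, and the invariant factors of ∂_1 are all 1, so H_0 = Z.
  H_1: rank ker ∂_1 − rank ∂_2 = (6 − 4) − 0 = 2, and there is no ∂_2, so H_1 = Z^2.

As a check, the Euler characteristic is 5 − 6 = -1, which agrees with 1 − 2 = -1.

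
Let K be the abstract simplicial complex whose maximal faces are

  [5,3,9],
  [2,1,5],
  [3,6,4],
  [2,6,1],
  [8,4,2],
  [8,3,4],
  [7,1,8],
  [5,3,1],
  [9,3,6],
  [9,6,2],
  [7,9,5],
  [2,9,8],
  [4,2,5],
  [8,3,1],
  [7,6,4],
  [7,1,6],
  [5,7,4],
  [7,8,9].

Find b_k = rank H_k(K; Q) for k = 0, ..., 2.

b_0 = 1, b_1 = 2, b_2 = 1.

K has 9 vertices, 27 edges, 18 triangles.
rank ∂_0 = 0, rank ∂_1 = 8 ⇒ b_0 = 9 − 0 − 8 = 1; all invariant factors of ∂_1 are 1 so no torsion. So H_0 ≅ Z.
rank ∂_1 = 8, rank ∂_2 = 17 ⇒ b_1 = 27 − 8 − 17 = 2; all invariant factors of ∂_2 are 1 so no torsion. So H_1 ≅ Z^2.
rank ∂_2 = 17, rank ∂_3 = 0 ⇒ b_2 = 18 − 17 − 0 = 1. So H_2 ≅ Z.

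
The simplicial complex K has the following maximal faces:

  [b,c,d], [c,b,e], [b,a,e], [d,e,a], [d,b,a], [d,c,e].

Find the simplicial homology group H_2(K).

H_2 = Z.

We work with the vertex ordering a < b < c < d < e. The simplices of K, each written with vertices in increasing order, are:

  0-simplices (5): a, b, c, d, e
  1-simplices (9): ab, ad, ae, bc, bd, be, cd, ce, de
  2-simplices (6): abd, abe, ade, bcd, bce, cde

so the chain groups are C_0 ≅ Z^5, C_1 ≅ Z^9, C_2 ≅ Z^6.

The boundary map ∂_1: C_1 → C_0 maps an edge to its endpoints' difference, ∂[p,q] = q − p. For instance
  ∂ae = e − a.
The 5×9 boundary matrix has rank 4 and Smith normal form diag(1,1,1,1).

Boundary ∂_2: C_2 → C_1 maps a triangle to the signed sum of its edges. For instance
  ∂abe = be − ae + ab,
  ∂bcd = cd − bd + bc.
As a 9×6 matrix over Z this has rank 5, with invariant factors (1,1,1,1,1).

Now H_k = ker ∂_k / im ∂_{k+1}, so:

  H_2: rank ker ∂_2 − rank ∂_3 = (6 − 5) − 0 = 1, and there is no ∂_3, so H_2 ≅ Z.

(K is a triangulation of the 2-sphere S^2.)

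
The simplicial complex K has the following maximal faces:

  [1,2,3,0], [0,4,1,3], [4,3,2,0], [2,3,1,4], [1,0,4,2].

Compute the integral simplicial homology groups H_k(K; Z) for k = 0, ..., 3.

K has 5 vertices, 10 edges, 10 triangles, 5 3-simplices.
rank ∂_0 = 0, rank ∂_1 = 4 ⇒ b_0 = 5 − 0 − 4 = 1; all invariant factors of ∂_1 are 1 so no torsion. So H_0 = Z.
rank ∂_1 = 4, rank ∂_2 = 6 ⇒ b_1 = 10 − 4 − 6 = 0; all invariant factors of ∂_2 are 1 so no torsion. So H_1 = 0.
rank ∂_2 = 6, rank ∂_3 = 4 ⇒ b_2 = 10 − 6 − 4 = 0; all invariant factors of ∂_3 are 1 so no torsion. So H_2 = 0.
rank ∂_3 = 4, rank ∂_4 = 0 ⇒ b_3 = 5 − 4 − 0 = 1. So H_3 = Z.

H_0 ≅ Z,  H_1 = 0,  H_2 = 0,  H_3 ≅ Z.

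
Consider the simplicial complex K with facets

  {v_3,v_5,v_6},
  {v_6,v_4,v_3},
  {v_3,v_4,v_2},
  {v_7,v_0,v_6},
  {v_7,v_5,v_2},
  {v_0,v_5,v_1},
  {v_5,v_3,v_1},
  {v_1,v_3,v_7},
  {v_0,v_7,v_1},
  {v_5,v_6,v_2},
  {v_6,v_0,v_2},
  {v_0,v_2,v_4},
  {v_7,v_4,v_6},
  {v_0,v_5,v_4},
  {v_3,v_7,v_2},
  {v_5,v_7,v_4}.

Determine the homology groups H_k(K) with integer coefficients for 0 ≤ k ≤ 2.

H_0 ≅ Z,  H_1 ≅ Z^2,  H_2 ≅ Z.

Take the total order v_0 < v_1 < v_2 < v_3 < v_4 < v_5 < v_6 < v_7 on the vertex set. Then K (dimension 2) consists of the simplices:

  0-simplices (8): [v_0], [v_1], [v_2], [v_3], [v_4], [v_5], [v_6], [v_7]
  1-simplices (24): (24 of them)
  2-simplices (16): (16 of them)

giving chain groups C_0 ≅ Z^8, C_1 ≅ Z^24, C_2 ≅ Z^16.

Boundary ∂_1: C_1 → C_0 maps an edge to its endpoints' difference, ∂[p,q] = q − p.
The resulting 8×24 matrix has rank 7, and its Smith normal form has invariant factors (1,1,1,1,1,1,1).

Boundary ∂_2: C_2 → C_1 sends each 2-simplex [p,q,r] to [q,r] − [p,r] + [p,q]. For instance
  ∂[v_2,v_3,v_7] = [v_3,v_7] − [v_2,v_7] + [v_2,v_3],
  ∂[v_0,v_2,v_4] = [v_2,v_4] − [v_0,v_4] + [v_0,v_2].
The resulting 24×16 matrix has rank 15, and its Smith normal form has invariant factors (1,1,1,1,1,1,1,1,1,1,1,1,1,1,1).

Computing H_k = (kernel of ∂_k) / (image of ∂_{k+1}):

  H_0: rank C_0 − rank ∂_1 = 8 − 7 = 1, and the invariant factors of ∂_1 are all 1, so H_0 ≅ Z.
  H_1: rank ker ∂_1 − rank ∂_2 = (24 − 7) − 15 = 2, and the invariant factors of ∂_2 are all 1, so H_1 ≅ Z^2.
  H_2: rank ker ∂_2 − rank ∂_3 = (16 − 15) − 0 = 1, and there is no ∂_3, so H_2 ≅ Z.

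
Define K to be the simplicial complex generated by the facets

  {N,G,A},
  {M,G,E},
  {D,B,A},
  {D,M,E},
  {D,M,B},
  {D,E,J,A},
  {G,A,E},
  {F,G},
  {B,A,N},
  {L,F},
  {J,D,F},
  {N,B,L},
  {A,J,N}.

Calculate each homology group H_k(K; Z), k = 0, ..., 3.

H_0 = Z,  H_1 = Z^2,  H_2 = 0,  H_3 = 0.

We work with the vertex ordering A < B < D < E < F < G < J < L < M < N. The simplices of K, each written with vertices in increasing order, are:

  0-simplices (10): A, B, D, E, F, G, J, L, M, N
  1-simplices (24): AB, AD, AE, AG, AJ, AN, BD, BL, BM, BN, DE, DF, DJ, DM, EG, EJ, EM, FG, FJ, FL, GM, GN, JN, LN
  2-simplices (14): ABD, ABN, ADE, ADJ, AEG, AEJ, AGN, AJN, BDM, BLN, DEJ, DEM, DFJ, EGM
  3-simplices (1): ADEJ

giving chain groups C_0 ≅ Z^10, C_1 ≅ Z^24, C_2 ≅ Z^14, C_3 ≅ Z^1.

Boundary ∂_1: C_1 → C_0 sends each edge [p,q] (with p < q) to q − p. For instance
  ∂EG = G − E.
The 10×24 boundary matrix has rank 9 and Smith normal form diag(1,1,1,1,1,1,1,1,1).

The boundary map ∂_2: C_2 → C_1 acts by ∂[p,q,r] = [q,r] − [p,r] + [p,q]. For instance
  ∂AGN = GN − AN + AG,
  ∂AJN = JN − AN + AJ.
As a 24×14 matrix over Z this has rank 13, with invariant factors (1,1,1,1,1,1,1,1,1,1,1,1,1).

Boundary ∂_3: C_3 → C_2 sends each 3-simplex σ to the alternating sum Σ_i (−1)^i (σ with its i-th vertex removed). For instance
  ∂ADEJ = DEJ − AEJ + ADJ − ADE.
The resulting 14×1 matrix has rank 1, and its Smith normal form has invariant factors (1).

From H_k ≅ ker(∂_k) / im(∂_{k+1}) we obtain:

  H_0: rank C_0 − rank ∂_1 = 10 − 9 = 1, and the invariant factors of ∂_1 are all 1, so H_0 = Z.
  H_1: rank ker ∂_1 − rank ∂_2 = (24 − 9) − 13 = 2, and the invariant factors of ∂_2 are all 1, so H_1 = Z^2.
  H_2: rank ker ∂_2 − rank ∂_3 = (14 − 13) − 1 = 0, and the invariant factors of ∂_3 are all 1, so H_2 = 0.
  H_3: rank ker ∂_3 − rank ∂_4 = (1 − 1) − 0 = 0, and there is no ∂_4, so H_3 = 0.

As a check, the Euler characteristic is 10 − 24 + 14 − 1 = -1, which agrees with 1 − 2 + 0 − 0 = -1.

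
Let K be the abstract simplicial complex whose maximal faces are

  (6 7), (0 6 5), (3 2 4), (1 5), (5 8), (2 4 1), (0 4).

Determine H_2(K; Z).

H_2 = 0.

Take the total order 0 < 1 < 2 < 3 < 4 < 5 < 6 < 7 < 8 on the vertex set. Then K (dimension 2) consists of the simplices:

  0-simplices (9): [0], [1], [2], [3], [4], [5], [6], [7], [8]
  1-simplices (12): [0,4], [0,5], [0,6], [1,2], [1,4], [1,5], [2,3], [2,4], [3,4], [5,6], [5,8], [6,7]
  2-simplices (3): [0,5,6], [1,2,4], [2,3,4]

giving chain groups C_0 ≅ Z^9, C_1 ≅ Z^12, C_2 ≅ Z^3.

∂_1: C_1 → C_0 sends each edge [p,q] (with p < q) to q − p.
The resulting 9×12 matrix has rank 8, and its Smith normal form has invariant factors (1,1,1,1,1,1,1,1).

Boundary ∂_2: C_2 → C_1 acts by ∂[p,q,r] = [q,r] − [p,r] + [p,q]. For instance
  ∂[2,3,4] = [3,4] − [2,4] + [2,3],
  ∂[0,5,6] = [5,6] − [0,6] + [0,5].
As a 12×3 matrix over Z this has rank 3, with invariant factors (1,1,1).

Computing H_k = (kernel of ∂_k) / (image of ∂_{k+1}):

  H_2: rank ker ∂_2 − rank ∂_3 = (3 − 3) − 0 = 0, and there is no ∂_3, so H_2 = 0.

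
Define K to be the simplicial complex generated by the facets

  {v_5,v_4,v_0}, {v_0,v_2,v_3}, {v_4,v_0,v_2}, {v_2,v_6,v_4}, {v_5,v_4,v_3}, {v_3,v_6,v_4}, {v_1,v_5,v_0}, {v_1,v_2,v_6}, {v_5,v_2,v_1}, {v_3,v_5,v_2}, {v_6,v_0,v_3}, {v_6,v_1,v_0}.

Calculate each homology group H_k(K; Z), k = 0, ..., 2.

We work with the vertex ordering v_0 < v_1 < v_2 < v_3 < v_4 < v_5 < v_6. The simplices of K, each written with vertices in increasing order, are:

  0-simplices (7): [v_0], [v_1], [v_2], [v_3], [v_4], [v_5], [v_6]
  1-simplices (18): (18 of them)
  2-simplices (12): (12 of them)

giving chain groups C_0 ≅ Z^7, C_1 ≅ Z^18, C_2 ≅ Z^12.

∂_1: C_1 → C_0 is given by ∂[p,q] = [q] − [p].
The 7×18 boundary matrix has rank 6 and Smith normal form diag(1,1,1,1,1,1).

Boundary ∂_2: C_2 → C_1 acts by ∂[p,q,r] = [q,r] − [p,r] + [p,q]. For instance
  ∂[v_2,v_4,v_6] = [v_4,v_6] − [v_2,v_6] + [v_2,v_4],
  ∂[v_2,v_3,v_5] = [v_3,v_5] − [v_2,v_5] + [v_2,v_3].
As a 18×12 matrix over Z this has rank 12, with invariant factors (1,1,1,1,1,1,1,1,1,1,1,2).

Now H_k = ker ∂_k / im ∂_{k+1}, so:

  H_0: rank C_0 − rank ∂_1 = 7 − 6 = 1, and the invariant factors of ∂_1 are all 1, so H_0 ≅ Z.
  H_1: rank ker ∂_1 − rank ∂_2 = (18 − 6) − 12 = 0, and ∂_2 has invariant factor 2 > 1, so H_1 ≅ Z/2Z.
  H_2: rank ker ∂_2 − rank ∂_3 = (12 − 12) − 0 = 0, and there is no ∂_3, so H_2 ≅ 0.

As a check, the Euler characteristic is 7 − 18 + 12 = 1, which agrees with 1 − 0 + 0 = 1.

H_0 = Z,  H_1 = Z/2Z,  H_2 = 0.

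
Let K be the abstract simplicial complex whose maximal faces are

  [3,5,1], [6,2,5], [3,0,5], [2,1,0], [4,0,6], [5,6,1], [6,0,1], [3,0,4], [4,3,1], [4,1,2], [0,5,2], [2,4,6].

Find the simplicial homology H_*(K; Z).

Take the total order 0 < 1 < 2 < 3 < 4 < 5 < 6 on the vertex set. Then K (dimension 2) consists of the simplices:

  0-simplices (7): [0], [1], [2], [3], [4], [5], [6]
  1-simplices (18): [0,1], [0,2], [0,3], [0,4], [0,5], [0,6], [1,2], [1,3], [1,4], [1,5], [1,6], [2,4], [2,5], [2,6], [3,4], [3,5], [4,6], [5,6]
  2-simplices (12): [0,1,2], [0,1,6], [0,2,5], [0,3,4], [0,3,5], [0,4,6], [1,2,4], [1,3,4], [1,3,5], [1,5,6], [2,4,6], [2,5,6]

so the chain groups are C_0 ≅ Z^7, C_1 ≅ Z^18, C_2 ≅ Z^12.

The boundary map ∂_1: C_1 → C_0 sends each edge [p,q] (with p < q) to q − p. For instance
  ∂[0,4] = [4] − [0].
As a 7×18 matrix over Z this has rank 6, with invariant factors (1,1,1,1,1,1).

Boundary ∂_2: C_2 → C_1 acts by ∂[p,q,r] = [q,r] − [p,r] + [p,q]. For instance
  ∂[0,3,5] = [3,5] − [0,5] + [0,3],
  ∂[0,1,6] = [1,6] − [0,6] + [0,1].
As a 18×12 matrix over Z this has rank 12, with invariant factors (1,1,1,1,1,1,1,1,1,1,1,2).

From H_k ≅ ker(∂_k) / im(∂_{k+1}) we obtain:

  H_0: rank C_0 − rank ∂_1 = 7 − 6 = 1, and the invariant factors of ∂_1 are all 1, so H_0 = Z.
  H_1: rank ker ∂_1 − rank ∂_2 = (18 − 6) − 12 = 0, and ∂_2 has invariant factor 2 > 1, so H_1 = Z/2.
  H_2: rank ker ∂_2 − rank ∂_3 = (12 − 12) − 0 = 0, and there is no ∂_3, so H_2 = 0.

(K is a triangulation of the real projective plane RP^2.)

H_0 ≅ Z,  H_1 ≅ Z/2,  H_2 = 0.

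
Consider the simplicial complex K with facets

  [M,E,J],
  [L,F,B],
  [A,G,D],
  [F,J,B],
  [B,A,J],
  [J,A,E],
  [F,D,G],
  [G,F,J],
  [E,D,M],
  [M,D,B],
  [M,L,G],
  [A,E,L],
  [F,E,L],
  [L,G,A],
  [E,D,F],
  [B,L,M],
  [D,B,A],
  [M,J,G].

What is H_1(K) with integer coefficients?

H_1 = Z^2.

Fix the vertex order A < B < D < E < F < G < J < L < M and write every simplex with vertices in increasing order. Then dim K = 2 and the simplices of K are:

  0-simplices (9): A, B, D, E, F, G, J, L, M
  1-simplices (27): AB, AD, AE, AG, AJ, AL, BD, BF, BJ, BL, BM, DE, DF, DG, DM, EF, EJ, EL, EM, FG, FJ, FL, GJ, GL, GM, JM, LM
  2-simplices (18): ABD, ABJ, ADG, AEJ, AEL, AGL, BDM, BFJ, BFL, BLM, DEF, DEM, DFG, EFL, EJM, FGJ, GJM, GLM

giving chain groups C_0 ≅ Z^9, C_1 ≅ Z^27, C_2 ≅ Z^18.

∂_1: C_1 → C_0 maps an edge to its endpoints' difference, ∂[p,q] = q − p. For instance
  ∂GL = L − G.
The 9×27 boundary matrix has rank 8 and Smith normal form diag(1,1,1,1,1,1,1,1).

∂_2: C_2 → C_1 maps a triangle to the signed sum of its edges. For instance
  ∂ABJ = BJ − AJ + AB,
  ∂AEL = EL − AL + AE.
The 27×18 boundary matrix has rank 17 and Smith normal form diag(1,1,1,1,1,1,1,1,1,1,1,1,1,1,1,1,1).

Computing H_k = (kernel of ∂_k) / (image of ∂_{k+1}):

  H_1: rank ker ∂_1 − rank ∂_2 = (27 − 8) − 17 = 2, and the invariant factors of ∂_2 are all 1, so H_1 ≅ Z^2.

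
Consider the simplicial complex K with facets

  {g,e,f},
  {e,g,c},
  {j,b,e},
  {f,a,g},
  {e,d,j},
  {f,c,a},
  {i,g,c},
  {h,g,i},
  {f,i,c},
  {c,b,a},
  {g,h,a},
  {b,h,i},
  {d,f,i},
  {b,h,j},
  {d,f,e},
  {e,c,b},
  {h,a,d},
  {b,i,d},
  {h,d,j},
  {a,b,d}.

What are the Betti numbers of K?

Fix the vertex order a < b < c < d < e < f < g < h < i < j and write every simplex with vertices in increasing order. Then dim K = 2 and the simplices of K are:

  0-simplices (10): a, b, c, d, e, f, g, h, i, j
  1-simplices (30): ab, ac, ad, af, ag, ah, bc, bd, be, bh, bi, bj, ce, cf, cg, ci, de, df, dh, di, dj, ef, eg, ej, fg, fi, gh, gi, hi, hj
  2-simplices (20): abc, abd, acf, adh, afg, agh, bce, bdi, bej, bhi, bhj, ceg, cfi, cgi, def, dej, dfi, dhj, efg, ghi

so the chain groups are C_0 ≅ Z^10, C_1 ≅ Z^30, C_2 ≅ Z^20.

Boundary ∂_1: C_1 → C_0 sends each edge [p,q] (with p < q) to q − p. For instance
  ∂df = f − d.
The 10×30 boundary matrix has rank 9 and Smith normal form diag(1,1,1,1,1,1,1,1,1).

Boundary ∂_2: C_2 → C_1 sends each 2-simplex [p,q,r] to [q,r] − [p,r] + [p,q]. For instance
  ∂bhj = hj − bj + bh,
  ∂dfi = fi − di + df.
The resulting 30×20 matrix has rank 20, and its Smith normal form has invariant factors (1,1,1,1,1,1,1,1,1,1,1,1,1,1,1,1,1,1,1,2).

From H_k ≅ ker(∂_k) / im(∂_{k+1}) we obtain:

  H_0: rank C_0 − rank ∂_1 = 10 − 9 = 1, and the invariant factors of ∂_1 are all 1, so H_0 = Z.
  H_1: rank ker ∂_1 − rank ∂_2 = (30 − 9) − 20 = 1, and ∂_2 has invariant factor 2 > 1, so H_1 = Z × Z/2.
  H_2: rank ker ∂_2 − rank ∂_3 = (20 − 20) − 0 = 0, and there is no ∂_3, so H_2 = 0.

Hence the Betti numbers are b_0 = 1, b_1 = 1, b_2 = 0.

b_0 = 1, b_1 = 1, b_2 = 0.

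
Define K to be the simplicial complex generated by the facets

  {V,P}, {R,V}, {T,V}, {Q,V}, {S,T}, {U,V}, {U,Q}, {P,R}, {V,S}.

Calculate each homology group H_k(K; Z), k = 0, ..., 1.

H_0 = Z,  H_1 = Z^3.

Take the total order P < Q < R < S < T < U < V on the vertex set. Then K (dimension 1) consists of the simplices:

  0-simplices (7): P, Q, R, S, T, U, V
  1-simplices (9): PR, PV, QU, QV, RV, ST, SV, TV, UV

so the chain groups are C_0 ≅ Z^7, C_1 ≅ Z^9.

∂_1: C_1 → C_0 is given by ∂[p,q] = [q] − [p]. For instance
  ∂TV = V − T.
The resulting 7×9 matrix has rank 6, and its Smith normal form has invariant factors (1,1,1,1,1,1).

Computing H_k = (kernel of ∂_k) / (image of ∂_{k+1}):

  H_0: rank C_0 − rank ∂_1 = 7 − 6 = 1, and the invariant factors of ∂_1 are all 1, so H_0 = Z.
  H_1: rank ker ∂_1 − rank ∂_2 = (9 − 6) − 0 = 3, and there is no ∂_2, so H_1 = Z^3.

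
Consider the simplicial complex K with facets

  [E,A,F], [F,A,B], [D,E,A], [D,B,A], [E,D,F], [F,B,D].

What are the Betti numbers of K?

b_0 = 1, b_1 = 0, b_2 = 1.

Take the total order A < B < D < E < F on the vertex set. Then K (dimension 2) consists of the simplices:

  0-simplices (5): A, B, D, E, F
  1-simplices (9): AB, AD, AE, AF, BD, BF, DE, DF, EF
  2-simplices (6): ABD, ABF, ADE, AEF, BDF, DEF

so the chain groups are C_0 ≅ Z^5, C_1 ≅ Z^9, C_2 ≅ Z^6.

∂_1: C_1 → C_0 maps an edge to its endpoints' difference, ∂[p,q] = q − p. For instance
  ∂BF = F − B.
The 5×9 boundary matrix has rank 4 and Smith normal form diag(1,1,1,1).

The boundary map ∂_2: C_2 → C_1 maps a triangle to the signed sum of its edges. For instance
  ∂ABD = BD − AD + AB,
  ∂BDF = DF − BF + BD.
This gives a 9×6 integer matrix of rank 5; reducing to Smith normal form yields diagonal entries (1,1,1,1,1).

From H_k ≅ ker(∂_k) / im(∂_{k+1}) we obtain:

  H_0: rank C_0 − rank ∂_1 = 5 − 4 = 1, and the invariant factors of ∂_1 are all 1, so H_0 ≅ Z.
  H_1: rank ker ∂_1 − rank ∂_2 = (9 − 4) − 5 = 0, and the invariant factors of ∂_2 are all 1, so H_1 ≅ 0.
  H_2: rank ker ∂_2 − rank ∂_3 = (6 − 5) − 0 = 1, and there is no ∂_3, so H_2 ≅ Z.

(K is a triangulation of the 2-sphere S^2.)

Hence the Betti numbers are b_0 = 1, b_1 = 0, b_2 = 1.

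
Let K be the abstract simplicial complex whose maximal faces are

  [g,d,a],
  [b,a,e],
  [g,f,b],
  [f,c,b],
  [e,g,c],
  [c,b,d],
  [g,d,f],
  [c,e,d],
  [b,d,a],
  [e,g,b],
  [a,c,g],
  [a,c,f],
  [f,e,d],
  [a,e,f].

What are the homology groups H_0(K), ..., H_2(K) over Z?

H_0 = Z,  H_1 = Z^2,  H_2 = Z.

We work with the vertex ordering a < b < c < d < e < f < g. The simplices of K, each written with vertices in increasing order, are:

  0-simplices (7): a, b, c, d, e, f, g
  1-simplices (21): ab, ac, ad, ae, af, ag, bc, bd, be, bf, bg, cd, ce, cf, cg, de, df, dg, ef, eg, fg
  2-simplices (14): abd, abe, acf, acg, adg, aef, bcd, bcf, beg, bfg, cde, ceg, def, dfg

so the chain groups are C_0 ≅ Z^7, C_1 ≅ Z^21, C_2 ≅ Z^14.

∂_1: C_1 → C_0 is given by ∂[p,q] = [q] − [p].
As a 7×21 matrix over Z this has rank 6, with invariant factors (1,1,1,1,1,1).

The boundary map ∂_2: C_2 → C_1 acts by ∂[p,q,r] = [q,r] − [p,r] + [p,q]. For instance
  ∂acf = cf − af + ac,
  ∂adg = dg − ag + ad.
This gives a 21×14 integer matrix of rank 13; reducing to Smith normal form yields diagonal entries (1,1,1,1,1,1,1,1,1,1,1,1,1).

Computing H_k = (kernel of ∂_k) / (image of ∂_{k+1}):

  H_0: rank C_0 − rank ∂_1 = 7 − 6 = 1, and the invariant factors of ∂_1 are all 1, so H_0 ≅ Z.
  H_1: rank ker ∂_1 − rank ∂_2 = (21 − 6) − 13 = 2, and the invariant factors of ∂_2 are all 1, so H_1 ≅ Z^2.
  H_2: rank ker ∂_2 − rank ∂_3 = (14 − 13) − 0 = 1, and there is no ∂_3, so H_2 ≅ Z.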